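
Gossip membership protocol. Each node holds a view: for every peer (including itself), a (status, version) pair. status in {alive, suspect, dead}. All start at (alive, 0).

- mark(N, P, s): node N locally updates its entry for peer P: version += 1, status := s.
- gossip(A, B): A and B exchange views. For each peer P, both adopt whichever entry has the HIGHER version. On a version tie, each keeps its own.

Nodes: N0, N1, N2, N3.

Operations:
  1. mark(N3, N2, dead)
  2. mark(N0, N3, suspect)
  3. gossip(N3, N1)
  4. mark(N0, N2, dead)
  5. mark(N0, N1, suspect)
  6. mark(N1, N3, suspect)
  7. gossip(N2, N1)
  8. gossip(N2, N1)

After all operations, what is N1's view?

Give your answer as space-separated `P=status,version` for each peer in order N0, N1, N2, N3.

Op 1: N3 marks N2=dead -> (dead,v1)
Op 2: N0 marks N3=suspect -> (suspect,v1)
Op 3: gossip N3<->N1 -> N3.N0=(alive,v0) N3.N1=(alive,v0) N3.N2=(dead,v1) N3.N3=(alive,v0) | N1.N0=(alive,v0) N1.N1=(alive,v0) N1.N2=(dead,v1) N1.N3=(alive,v0)
Op 4: N0 marks N2=dead -> (dead,v1)
Op 5: N0 marks N1=suspect -> (suspect,v1)
Op 6: N1 marks N3=suspect -> (suspect,v1)
Op 7: gossip N2<->N1 -> N2.N0=(alive,v0) N2.N1=(alive,v0) N2.N2=(dead,v1) N2.N3=(suspect,v1) | N1.N0=(alive,v0) N1.N1=(alive,v0) N1.N2=(dead,v1) N1.N3=(suspect,v1)
Op 8: gossip N2<->N1 -> N2.N0=(alive,v0) N2.N1=(alive,v0) N2.N2=(dead,v1) N2.N3=(suspect,v1) | N1.N0=(alive,v0) N1.N1=(alive,v0) N1.N2=(dead,v1) N1.N3=(suspect,v1)

Answer: N0=alive,0 N1=alive,0 N2=dead,1 N3=suspect,1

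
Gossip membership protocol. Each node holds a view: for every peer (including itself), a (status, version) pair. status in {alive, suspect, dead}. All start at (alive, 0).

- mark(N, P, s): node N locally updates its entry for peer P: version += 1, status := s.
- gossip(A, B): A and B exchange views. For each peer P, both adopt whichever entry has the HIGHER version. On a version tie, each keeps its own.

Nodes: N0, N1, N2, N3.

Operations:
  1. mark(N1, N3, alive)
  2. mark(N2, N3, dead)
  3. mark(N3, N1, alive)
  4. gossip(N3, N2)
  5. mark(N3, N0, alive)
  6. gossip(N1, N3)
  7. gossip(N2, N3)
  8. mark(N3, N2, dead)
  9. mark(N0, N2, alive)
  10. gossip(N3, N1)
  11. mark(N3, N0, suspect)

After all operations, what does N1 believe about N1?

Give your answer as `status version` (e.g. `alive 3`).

Answer: alive 1

Derivation:
Op 1: N1 marks N3=alive -> (alive,v1)
Op 2: N2 marks N3=dead -> (dead,v1)
Op 3: N3 marks N1=alive -> (alive,v1)
Op 4: gossip N3<->N2 -> N3.N0=(alive,v0) N3.N1=(alive,v1) N3.N2=(alive,v0) N3.N3=(dead,v1) | N2.N0=(alive,v0) N2.N1=(alive,v1) N2.N2=(alive,v0) N2.N3=(dead,v1)
Op 5: N3 marks N0=alive -> (alive,v1)
Op 6: gossip N1<->N3 -> N1.N0=(alive,v1) N1.N1=(alive,v1) N1.N2=(alive,v0) N1.N3=(alive,v1) | N3.N0=(alive,v1) N3.N1=(alive,v1) N3.N2=(alive,v0) N3.N3=(dead,v1)
Op 7: gossip N2<->N3 -> N2.N0=(alive,v1) N2.N1=(alive,v1) N2.N2=(alive,v0) N2.N3=(dead,v1) | N3.N0=(alive,v1) N3.N1=(alive,v1) N3.N2=(alive,v0) N3.N3=(dead,v1)
Op 8: N3 marks N2=dead -> (dead,v1)
Op 9: N0 marks N2=alive -> (alive,v1)
Op 10: gossip N3<->N1 -> N3.N0=(alive,v1) N3.N1=(alive,v1) N3.N2=(dead,v1) N3.N3=(dead,v1) | N1.N0=(alive,v1) N1.N1=(alive,v1) N1.N2=(dead,v1) N1.N3=(alive,v1)
Op 11: N3 marks N0=suspect -> (suspect,v2)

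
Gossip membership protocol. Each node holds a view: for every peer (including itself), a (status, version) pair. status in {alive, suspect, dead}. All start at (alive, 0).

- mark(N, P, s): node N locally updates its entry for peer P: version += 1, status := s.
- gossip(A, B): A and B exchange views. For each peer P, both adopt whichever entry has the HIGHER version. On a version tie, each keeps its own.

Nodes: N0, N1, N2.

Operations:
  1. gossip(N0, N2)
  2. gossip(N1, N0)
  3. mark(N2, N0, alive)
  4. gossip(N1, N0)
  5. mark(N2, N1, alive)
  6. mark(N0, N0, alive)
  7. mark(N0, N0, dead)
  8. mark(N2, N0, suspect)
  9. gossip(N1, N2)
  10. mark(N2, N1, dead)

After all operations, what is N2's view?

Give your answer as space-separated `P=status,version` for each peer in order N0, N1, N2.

Answer: N0=suspect,2 N1=dead,2 N2=alive,0

Derivation:
Op 1: gossip N0<->N2 -> N0.N0=(alive,v0) N0.N1=(alive,v0) N0.N2=(alive,v0) | N2.N0=(alive,v0) N2.N1=(alive,v0) N2.N2=(alive,v0)
Op 2: gossip N1<->N0 -> N1.N0=(alive,v0) N1.N1=(alive,v0) N1.N2=(alive,v0) | N0.N0=(alive,v0) N0.N1=(alive,v0) N0.N2=(alive,v0)
Op 3: N2 marks N0=alive -> (alive,v1)
Op 4: gossip N1<->N0 -> N1.N0=(alive,v0) N1.N1=(alive,v0) N1.N2=(alive,v0) | N0.N0=(alive,v0) N0.N1=(alive,v0) N0.N2=(alive,v0)
Op 5: N2 marks N1=alive -> (alive,v1)
Op 6: N0 marks N0=alive -> (alive,v1)
Op 7: N0 marks N0=dead -> (dead,v2)
Op 8: N2 marks N0=suspect -> (suspect,v2)
Op 9: gossip N1<->N2 -> N1.N0=(suspect,v2) N1.N1=(alive,v1) N1.N2=(alive,v0) | N2.N0=(suspect,v2) N2.N1=(alive,v1) N2.N2=(alive,v0)
Op 10: N2 marks N1=dead -> (dead,v2)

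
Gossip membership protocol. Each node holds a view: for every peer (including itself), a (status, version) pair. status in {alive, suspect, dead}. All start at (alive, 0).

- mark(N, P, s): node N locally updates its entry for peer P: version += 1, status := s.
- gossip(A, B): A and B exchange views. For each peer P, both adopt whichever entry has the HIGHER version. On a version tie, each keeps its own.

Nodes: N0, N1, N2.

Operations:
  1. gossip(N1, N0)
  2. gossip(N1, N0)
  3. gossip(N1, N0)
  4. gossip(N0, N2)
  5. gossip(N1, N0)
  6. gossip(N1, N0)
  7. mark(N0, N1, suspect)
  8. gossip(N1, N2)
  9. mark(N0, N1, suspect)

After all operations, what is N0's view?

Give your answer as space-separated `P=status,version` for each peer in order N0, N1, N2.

Op 1: gossip N1<->N0 -> N1.N0=(alive,v0) N1.N1=(alive,v0) N1.N2=(alive,v0) | N0.N0=(alive,v0) N0.N1=(alive,v0) N0.N2=(alive,v0)
Op 2: gossip N1<->N0 -> N1.N0=(alive,v0) N1.N1=(alive,v0) N1.N2=(alive,v0) | N0.N0=(alive,v0) N0.N1=(alive,v0) N0.N2=(alive,v0)
Op 3: gossip N1<->N0 -> N1.N0=(alive,v0) N1.N1=(alive,v0) N1.N2=(alive,v0) | N0.N0=(alive,v0) N0.N1=(alive,v0) N0.N2=(alive,v0)
Op 4: gossip N0<->N2 -> N0.N0=(alive,v0) N0.N1=(alive,v0) N0.N2=(alive,v0) | N2.N0=(alive,v0) N2.N1=(alive,v0) N2.N2=(alive,v0)
Op 5: gossip N1<->N0 -> N1.N0=(alive,v0) N1.N1=(alive,v0) N1.N2=(alive,v0) | N0.N0=(alive,v0) N0.N1=(alive,v0) N0.N2=(alive,v0)
Op 6: gossip N1<->N0 -> N1.N0=(alive,v0) N1.N1=(alive,v0) N1.N2=(alive,v0) | N0.N0=(alive,v0) N0.N1=(alive,v0) N0.N2=(alive,v0)
Op 7: N0 marks N1=suspect -> (suspect,v1)
Op 8: gossip N1<->N2 -> N1.N0=(alive,v0) N1.N1=(alive,v0) N1.N2=(alive,v0) | N2.N0=(alive,v0) N2.N1=(alive,v0) N2.N2=(alive,v0)
Op 9: N0 marks N1=suspect -> (suspect,v2)

Answer: N0=alive,0 N1=suspect,2 N2=alive,0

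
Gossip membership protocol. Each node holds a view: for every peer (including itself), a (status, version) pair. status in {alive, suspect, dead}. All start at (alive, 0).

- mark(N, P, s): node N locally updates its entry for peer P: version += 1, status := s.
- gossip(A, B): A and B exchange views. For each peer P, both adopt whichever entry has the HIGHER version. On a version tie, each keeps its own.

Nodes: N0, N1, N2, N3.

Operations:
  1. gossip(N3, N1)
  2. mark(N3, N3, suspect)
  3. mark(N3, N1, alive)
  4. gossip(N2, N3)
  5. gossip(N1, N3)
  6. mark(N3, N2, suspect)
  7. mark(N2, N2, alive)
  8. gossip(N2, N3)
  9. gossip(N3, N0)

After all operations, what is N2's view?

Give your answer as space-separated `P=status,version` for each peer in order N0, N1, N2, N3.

Op 1: gossip N3<->N1 -> N3.N0=(alive,v0) N3.N1=(alive,v0) N3.N2=(alive,v0) N3.N3=(alive,v0) | N1.N0=(alive,v0) N1.N1=(alive,v0) N1.N2=(alive,v0) N1.N3=(alive,v0)
Op 2: N3 marks N3=suspect -> (suspect,v1)
Op 3: N3 marks N1=alive -> (alive,v1)
Op 4: gossip N2<->N3 -> N2.N0=(alive,v0) N2.N1=(alive,v1) N2.N2=(alive,v0) N2.N3=(suspect,v1) | N3.N0=(alive,v0) N3.N1=(alive,v1) N3.N2=(alive,v0) N3.N3=(suspect,v1)
Op 5: gossip N1<->N3 -> N1.N0=(alive,v0) N1.N1=(alive,v1) N1.N2=(alive,v0) N1.N3=(suspect,v1) | N3.N0=(alive,v0) N3.N1=(alive,v1) N3.N2=(alive,v0) N3.N3=(suspect,v1)
Op 6: N3 marks N2=suspect -> (suspect,v1)
Op 7: N2 marks N2=alive -> (alive,v1)
Op 8: gossip N2<->N3 -> N2.N0=(alive,v0) N2.N1=(alive,v1) N2.N2=(alive,v1) N2.N3=(suspect,v1) | N3.N0=(alive,v0) N3.N1=(alive,v1) N3.N2=(suspect,v1) N3.N3=(suspect,v1)
Op 9: gossip N3<->N0 -> N3.N0=(alive,v0) N3.N1=(alive,v1) N3.N2=(suspect,v1) N3.N3=(suspect,v1) | N0.N0=(alive,v0) N0.N1=(alive,v1) N0.N2=(suspect,v1) N0.N3=(suspect,v1)

Answer: N0=alive,0 N1=alive,1 N2=alive,1 N3=suspect,1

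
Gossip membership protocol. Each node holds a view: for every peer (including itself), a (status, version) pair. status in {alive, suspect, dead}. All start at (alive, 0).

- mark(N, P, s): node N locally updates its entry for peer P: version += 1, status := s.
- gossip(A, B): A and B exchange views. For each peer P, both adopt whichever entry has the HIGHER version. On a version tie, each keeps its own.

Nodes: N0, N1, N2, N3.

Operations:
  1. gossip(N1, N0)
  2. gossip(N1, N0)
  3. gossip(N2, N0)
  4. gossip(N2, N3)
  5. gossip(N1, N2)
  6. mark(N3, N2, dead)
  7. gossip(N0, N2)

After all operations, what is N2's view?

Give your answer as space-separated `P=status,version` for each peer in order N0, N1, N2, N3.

Answer: N0=alive,0 N1=alive,0 N2=alive,0 N3=alive,0

Derivation:
Op 1: gossip N1<->N0 -> N1.N0=(alive,v0) N1.N1=(alive,v0) N1.N2=(alive,v0) N1.N3=(alive,v0) | N0.N0=(alive,v0) N0.N1=(alive,v0) N0.N2=(alive,v0) N0.N3=(alive,v0)
Op 2: gossip N1<->N0 -> N1.N0=(alive,v0) N1.N1=(alive,v0) N1.N2=(alive,v0) N1.N3=(alive,v0) | N0.N0=(alive,v0) N0.N1=(alive,v0) N0.N2=(alive,v0) N0.N3=(alive,v0)
Op 3: gossip N2<->N0 -> N2.N0=(alive,v0) N2.N1=(alive,v0) N2.N2=(alive,v0) N2.N3=(alive,v0) | N0.N0=(alive,v0) N0.N1=(alive,v0) N0.N2=(alive,v0) N0.N3=(alive,v0)
Op 4: gossip N2<->N3 -> N2.N0=(alive,v0) N2.N1=(alive,v0) N2.N2=(alive,v0) N2.N3=(alive,v0) | N3.N0=(alive,v0) N3.N1=(alive,v0) N3.N2=(alive,v0) N3.N3=(alive,v0)
Op 5: gossip N1<->N2 -> N1.N0=(alive,v0) N1.N1=(alive,v0) N1.N2=(alive,v0) N1.N3=(alive,v0) | N2.N0=(alive,v0) N2.N1=(alive,v0) N2.N2=(alive,v0) N2.N3=(alive,v0)
Op 6: N3 marks N2=dead -> (dead,v1)
Op 7: gossip N0<->N2 -> N0.N0=(alive,v0) N0.N1=(alive,v0) N0.N2=(alive,v0) N0.N3=(alive,v0) | N2.N0=(alive,v0) N2.N1=(alive,v0) N2.N2=(alive,v0) N2.N3=(alive,v0)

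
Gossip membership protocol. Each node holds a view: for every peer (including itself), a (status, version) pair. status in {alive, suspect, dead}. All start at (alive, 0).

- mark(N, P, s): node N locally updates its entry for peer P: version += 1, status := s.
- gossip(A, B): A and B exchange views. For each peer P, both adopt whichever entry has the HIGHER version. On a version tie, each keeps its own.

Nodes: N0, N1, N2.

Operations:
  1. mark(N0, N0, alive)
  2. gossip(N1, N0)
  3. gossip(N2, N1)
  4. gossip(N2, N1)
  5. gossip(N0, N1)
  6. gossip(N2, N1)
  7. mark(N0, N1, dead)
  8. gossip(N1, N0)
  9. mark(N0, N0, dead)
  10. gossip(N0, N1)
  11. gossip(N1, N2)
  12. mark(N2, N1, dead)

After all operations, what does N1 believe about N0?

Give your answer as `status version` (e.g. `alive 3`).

Op 1: N0 marks N0=alive -> (alive,v1)
Op 2: gossip N1<->N0 -> N1.N0=(alive,v1) N1.N1=(alive,v0) N1.N2=(alive,v0) | N0.N0=(alive,v1) N0.N1=(alive,v0) N0.N2=(alive,v0)
Op 3: gossip N2<->N1 -> N2.N0=(alive,v1) N2.N1=(alive,v0) N2.N2=(alive,v0) | N1.N0=(alive,v1) N1.N1=(alive,v0) N1.N2=(alive,v0)
Op 4: gossip N2<->N1 -> N2.N0=(alive,v1) N2.N1=(alive,v0) N2.N2=(alive,v0) | N1.N0=(alive,v1) N1.N1=(alive,v0) N1.N2=(alive,v0)
Op 5: gossip N0<->N1 -> N0.N0=(alive,v1) N0.N1=(alive,v0) N0.N2=(alive,v0) | N1.N0=(alive,v1) N1.N1=(alive,v0) N1.N2=(alive,v0)
Op 6: gossip N2<->N1 -> N2.N0=(alive,v1) N2.N1=(alive,v0) N2.N2=(alive,v0) | N1.N0=(alive,v1) N1.N1=(alive,v0) N1.N2=(alive,v0)
Op 7: N0 marks N1=dead -> (dead,v1)
Op 8: gossip N1<->N0 -> N1.N0=(alive,v1) N1.N1=(dead,v1) N1.N2=(alive,v0) | N0.N0=(alive,v1) N0.N1=(dead,v1) N0.N2=(alive,v0)
Op 9: N0 marks N0=dead -> (dead,v2)
Op 10: gossip N0<->N1 -> N0.N0=(dead,v2) N0.N1=(dead,v1) N0.N2=(alive,v0) | N1.N0=(dead,v2) N1.N1=(dead,v1) N1.N2=(alive,v0)
Op 11: gossip N1<->N2 -> N1.N0=(dead,v2) N1.N1=(dead,v1) N1.N2=(alive,v0) | N2.N0=(dead,v2) N2.N1=(dead,v1) N2.N2=(alive,v0)
Op 12: N2 marks N1=dead -> (dead,v2)

Answer: dead 2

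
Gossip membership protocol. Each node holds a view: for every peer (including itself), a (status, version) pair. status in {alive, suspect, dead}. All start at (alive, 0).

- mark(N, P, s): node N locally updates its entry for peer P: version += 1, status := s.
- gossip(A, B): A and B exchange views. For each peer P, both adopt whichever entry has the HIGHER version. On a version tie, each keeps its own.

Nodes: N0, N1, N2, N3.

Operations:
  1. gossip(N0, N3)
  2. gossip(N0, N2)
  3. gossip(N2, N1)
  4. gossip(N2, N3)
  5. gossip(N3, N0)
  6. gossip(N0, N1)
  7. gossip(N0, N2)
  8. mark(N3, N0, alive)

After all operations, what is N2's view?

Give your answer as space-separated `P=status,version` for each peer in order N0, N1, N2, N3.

Op 1: gossip N0<->N3 -> N0.N0=(alive,v0) N0.N1=(alive,v0) N0.N2=(alive,v0) N0.N3=(alive,v0) | N3.N0=(alive,v0) N3.N1=(alive,v0) N3.N2=(alive,v0) N3.N3=(alive,v0)
Op 2: gossip N0<->N2 -> N0.N0=(alive,v0) N0.N1=(alive,v0) N0.N2=(alive,v0) N0.N3=(alive,v0) | N2.N0=(alive,v0) N2.N1=(alive,v0) N2.N2=(alive,v0) N2.N3=(alive,v0)
Op 3: gossip N2<->N1 -> N2.N0=(alive,v0) N2.N1=(alive,v0) N2.N2=(alive,v0) N2.N3=(alive,v0) | N1.N0=(alive,v0) N1.N1=(alive,v0) N1.N2=(alive,v0) N1.N3=(alive,v0)
Op 4: gossip N2<->N3 -> N2.N0=(alive,v0) N2.N1=(alive,v0) N2.N2=(alive,v0) N2.N3=(alive,v0) | N3.N0=(alive,v0) N3.N1=(alive,v0) N3.N2=(alive,v0) N3.N3=(alive,v0)
Op 5: gossip N3<->N0 -> N3.N0=(alive,v0) N3.N1=(alive,v0) N3.N2=(alive,v0) N3.N3=(alive,v0) | N0.N0=(alive,v0) N0.N1=(alive,v0) N0.N2=(alive,v0) N0.N3=(alive,v0)
Op 6: gossip N0<->N1 -> N0.N0=(alive,v0) N0.N1=(alive,v0) N0.N2=(alive,v0) N0.N3=(alive,v0) | N1.N0=(alive,v0) N1.N1=(alive,v0) N1.N2=(alive,v0) N1.N3=(alive,v0)
Op 7: gossip N0<->N2 -> N0.N0=(alive,v0) N0.N1=(alive,v0) N0.N2=(alive,v0) N0.N3=(alive,v0) | N2.N0=(alive,v0) N2.N1=(alive,v0) N2.N2=(alive,v0) N2.N3=(alive,v0)
Op 8: N3 marks N0=alive -> (alive,v1)

Answer: N0=alive,0 N1=alive,0 N2=alive,0 N3=alive,0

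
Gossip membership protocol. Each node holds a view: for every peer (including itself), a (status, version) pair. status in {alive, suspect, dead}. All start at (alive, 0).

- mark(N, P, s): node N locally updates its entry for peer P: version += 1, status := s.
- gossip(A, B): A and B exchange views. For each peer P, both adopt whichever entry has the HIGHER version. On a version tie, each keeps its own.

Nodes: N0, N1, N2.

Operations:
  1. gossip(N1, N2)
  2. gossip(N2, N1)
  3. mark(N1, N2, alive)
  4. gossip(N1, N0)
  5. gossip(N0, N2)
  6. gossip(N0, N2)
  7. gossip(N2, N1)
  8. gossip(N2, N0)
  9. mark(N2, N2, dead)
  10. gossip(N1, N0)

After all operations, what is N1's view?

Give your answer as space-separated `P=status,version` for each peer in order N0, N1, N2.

Answer: N0=alive,0 N1=alive,0 N2=alive,1

Derivation:
Op 1: gossip N1<->N2 -> N1.N0=(alive,v0) N1.N1=(alive,v0) N1.N2=(alive,v0) | N2.N0=(alive,v0) N2.N1=(alive,v0) N2.N2=(alive,v0)
Op 2: gossip N2<->N1 -> N2.N0=(alive,v0) N2.N1=(alive,v0) N2.N2=(alive,v0) | N1.N0=(alive,v0) N1.N1=(alive,v0) N1.N2=(alive,v0)
Op 3: N1 marks N2=alive -> (alive,v1)
Op 4: gossip N1<->N0 -> N1.N0=(alive,v0) N1.N1=(alive,v0) N1.N2=(alive,v1) | N0.N0=(alive,v0) N0.N1=(alive,v0) N0.N2=(alive,v1)
Op 5: gossip N0<->N2 -> N0.N0=(alive,v0) N0.N1=(alive,v0) N0.N2=(alive,v1) | N2.N0=(alive,v0) N2.N1=(alive,v0) N2.N2=(alive,v1)
Op 6: gossip N0<->N2 -> N0.N0=(alive,v0) N0.N1=(alive,v0) N0.N2=(alive,v1) | N2.N0=(alive,v0) N2.N1=(alive,v0) N2.N2=(alive,v1)
Op 7: gossip N2<->N1 -> N2.N0=(alive,v0) N2.N1=(alive,v0) N2.N2=(alive,v1) | N1.N0=(alive,v0) N1.N1=(alive,v0) N1.N2=(alive,v1)
Op 8: gossip N2<->N0 -> N2.N0=(alive,v0) N2.N1=(alive,v0) N2.N2=(alive,v1) | N0.N0=(alive,v0) N0.N1=(alive,v0) N0.N2=(alive,v1)
Op 9: N2 marks N2=dead -> (dead,v2)
Op 10: gossip N1<->N0 -> N1.N0=(alive,v0) N1.N1=(alive,v0) N1.N2=(alive,v1) | N0.N0=(alive,v0) N0.N1=(alive,v0) N0.N2=(alive,v1)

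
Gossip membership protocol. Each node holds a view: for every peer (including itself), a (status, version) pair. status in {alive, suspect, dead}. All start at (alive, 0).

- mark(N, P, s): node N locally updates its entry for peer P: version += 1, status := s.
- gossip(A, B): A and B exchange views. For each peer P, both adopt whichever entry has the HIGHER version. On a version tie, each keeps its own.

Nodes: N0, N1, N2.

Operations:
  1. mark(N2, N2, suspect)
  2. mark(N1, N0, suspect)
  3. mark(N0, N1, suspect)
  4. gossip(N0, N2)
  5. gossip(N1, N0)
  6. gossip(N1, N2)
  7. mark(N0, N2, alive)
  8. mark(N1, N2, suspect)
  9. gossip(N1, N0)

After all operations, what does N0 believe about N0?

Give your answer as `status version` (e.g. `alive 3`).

Op 1: N2 marks N2=suspect -> (suspect,v1)
Op 2: N1 marks N0=suspect -> (suspect,v1)
Op 3: N0 marks N1=suspect -> (suspect,v1)
Op 4: gossip N0<->N2 -> N0.N0=(alive,v0) N0.N1=(suspect,v1) N0.N2=(suspect,v1) | N2.N0=(alive,v0) N2.N1=(suspect,v1) N2.N2=(suspect,v1)
Op 5: gossip N1<->N0 -> N1.N0=(suspect,v1) N1.N1=(suspect,v1) N1.N2=(suspect,v1) | N0.N0=(suspect,v1) N0.N1=(suspect,v1) N0.N2=(suspect,v1)
Op 6: gossip N1<->N2 -> N1.N0=(suspect,v1) N1.N1=(suspect,v1) N1.N2=(suspect,v1) | N2.N0=(suspect,v1) N2.N1=(suspect,v1) N2.N2=(suspect,v1)
Op 7: N0 marks N2=alive -> (alive,v2)
Op 8: N1 marks N2=suspect -> (suspect,v2)
Op 9: gossip N1<->N0 -> N1.N0=(suspect,v1) N1.N1=(suspect,v1) N1.N2=(suspect,v2) | N0.N0=(suspect,v1) N0.N1=(suspect,v1) N0.N2=(alive,v2)

Answer: suspect 1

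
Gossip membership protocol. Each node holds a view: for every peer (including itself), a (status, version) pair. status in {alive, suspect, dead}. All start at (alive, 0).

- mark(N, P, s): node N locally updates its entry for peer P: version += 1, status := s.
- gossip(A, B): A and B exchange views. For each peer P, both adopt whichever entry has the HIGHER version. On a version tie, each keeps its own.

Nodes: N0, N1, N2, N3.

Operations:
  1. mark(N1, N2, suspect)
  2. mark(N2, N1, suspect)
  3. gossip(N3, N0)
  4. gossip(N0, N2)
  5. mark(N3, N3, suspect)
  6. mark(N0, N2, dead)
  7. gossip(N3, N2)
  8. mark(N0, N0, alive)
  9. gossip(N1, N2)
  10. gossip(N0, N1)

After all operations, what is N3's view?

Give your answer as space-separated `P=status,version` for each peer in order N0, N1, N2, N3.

Op 1: N1 marks N2=suspect -> (suspect,v1)
Op 2: N2 marks N1=suspect -> (suspect,v1)
Op 3: gossip N3<->N0 -> N3.N0=(alive,v0) N3.N1=(alive,v0) N3.N2=(alive,v0) N3.N3=(alive,v0) | N0.N0=(alive,v0) N0.N1=(alive,v0) N0.N2=(alive,v0) N0.N3=(alive,v0)
Op 4: gossip N0<->N2 -> N0.N0=(alive,v0) N0.N1=(suspect,v1) N0.N2=(alive,v0) N0.N3=(alive,v0) | N2.N0=(alive,v0) N2.N1=(suspect,v1) N2.N2=(alive,v0) N2.N3=(alive,v0)
Op 5: N3 marks N3=suspect -> (suspect,v1)
Op 6: N0 marks N2=dead -> (dead,v1)
Op 7: gossip N3<->N2 -> N3.N0=(alive,v0) N3.N1=(suspect,v1) N3.N2=(alive,v0) N3.N3=(suspect,v1) | N2.N0=(alive,v0) N2.N1=(suspect,v1) N2.N2=(alive,v0) N2.N3=(suspect,v1)
Op 8: N0 marks N0=alive -> (alive,v1)
Op 9: gossip N1<->N2 -> N1.N0=(alive,v0) N1.N1=(suspect,v1) N1.N2=(suspect,v1) N1.N3=(suspect,v1) | N2.N0=(alive,v0) N2.N1=(suspect,v1) N2.N2=(suspect,v1) N2.N3=(suspect,v1)
Op 10: gossip N0<->N1 -> N0.N0=(alive,v1) N0.N1=(suspect,v1) N0.N2=(dead,v1) N0.N3=(suspect,v1) | N1.N0=(alive,v1) N1.N1=(suspect,v1) N1.N2=(suspect,v1) N1.N3=(suspect,v1)

Answer: N0=alive,0 N1=suspect,1 N2=alive,0 N3=suspect,1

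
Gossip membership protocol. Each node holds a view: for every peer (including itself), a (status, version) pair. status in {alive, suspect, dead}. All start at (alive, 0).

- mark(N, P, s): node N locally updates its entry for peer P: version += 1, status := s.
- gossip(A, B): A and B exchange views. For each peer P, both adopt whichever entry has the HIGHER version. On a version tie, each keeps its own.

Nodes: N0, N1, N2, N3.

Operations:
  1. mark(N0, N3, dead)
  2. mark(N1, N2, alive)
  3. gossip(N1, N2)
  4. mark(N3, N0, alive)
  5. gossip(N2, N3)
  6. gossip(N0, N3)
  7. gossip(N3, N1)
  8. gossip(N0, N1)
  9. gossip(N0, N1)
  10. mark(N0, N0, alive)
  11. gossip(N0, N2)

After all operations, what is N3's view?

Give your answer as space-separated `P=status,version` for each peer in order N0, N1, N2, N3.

Op 1: N0 marks N3=dead -> (dead,v1)
Op 2: N1 marks N2=alive -> (alive,v1)
Op 3: gossip N1<->N2 -> N1.N0=(alive,v0) N1.N1=(alive,v0) N1.N2=(alive,v1) N1.N3=(alive,v0) | N2.N0=(alive,v0) N2.N1=(alive,v0) N2.N2=(alive,v1) N2.N3=(alive,v0)
Op 4: N3 marks N0=alive -> (alive,v1)
Op 5: gossip N2<->N3 -> N2.N0=(alive,v1) N2.N1=(alive,v0) N2.N2=(alive,v1) N2.N3=(alive,v0) | N3.N0=(alive,v1) N3.N1=(alive,v0) N3.N2=(alive,v1) N3.N3=(alive,v0)
Op 6: gossip N0<->N3 -> N0.N0=(alive,v1) N0.N1=(alive,v0) N0.N2=(alive,v1) N0.N3=(dead,v1) | N3.N0=(alive,v1) N3.N1=(alive,v0) N3.N2=(alive,v1) N3.N3=(dead,v1)
Op 7: gossip N3<->N1 -> N3.N0=(alive,v1) N3.N1=(alive,v0) N3.N2=(alive,v1) N3.N3=(dead,v1) | N1.N0=(alive,v1) N1.N1=(alive,v0) N1.N2=(alive,v1) N1.N3=(dead,v1)
Op 8: gossip N0<->N1 -> N0.N0=(alive,v1) N0.N1=(alive,v0) N0.N2=(alive,v1) N0.N3=(dead,v1) | N1.N0=(alive,v1) N1.N1=(alive,v0) N1.N2=(alive,v1) N1.N3=(dead,v1)
Op 9: gossip N0<->N1 -> N0.N0=(alive,v1) N0.N1=(alive,v0) N0.N2=(alive,v1) N0.N3=(dead,v1) | N1.N0=(alive,v1) N1.N1=(alive,v0) N1.N2=(alive,v1) N1.N3=(dead,v1)
Op 10: N0 marks N0=alive -> (alive,v2)
Op 11: gossip N0<->N2 -> N0.N0=(alive,v2) N0.N1=(alive,v0) N0.N2=(alive,v1) N0.N3=(dead,v1) | N2.N0=(alive,v2) N2.N1=(alive,v0) N2.N2=(alive,v1) N2.N3=(dead,v1)

Answer: N0=alive,1 N1=alive,0 N2=alive,1 N3=dead,1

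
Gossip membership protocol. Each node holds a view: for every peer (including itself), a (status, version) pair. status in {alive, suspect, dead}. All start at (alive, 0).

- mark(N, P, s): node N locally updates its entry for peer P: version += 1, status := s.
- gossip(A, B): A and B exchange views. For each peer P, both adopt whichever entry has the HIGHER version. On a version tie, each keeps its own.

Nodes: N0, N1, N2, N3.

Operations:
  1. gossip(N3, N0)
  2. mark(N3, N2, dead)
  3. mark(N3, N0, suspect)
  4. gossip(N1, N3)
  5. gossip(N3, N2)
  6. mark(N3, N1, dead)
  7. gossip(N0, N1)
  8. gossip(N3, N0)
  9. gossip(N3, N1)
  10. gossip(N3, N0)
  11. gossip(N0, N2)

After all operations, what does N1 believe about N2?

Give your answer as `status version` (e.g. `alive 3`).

Answer: dead 1

Derivation:
Op 1: gossip N3<->N0 -> N3.N0=(alive,v0) N3.N1=(alive,v0) N3.N2=(alive,v0) N3.N3=(alive,v0) | N0.N0=(alive,v0) N0.N1=(alive,v0) N0.N2=(alive,v0) N0.N3=(alive,v0)
Op 2: N3 marks N2=dead -> (dead,v1)
Op 3: N3 marks N0=suspect -> (suspect,v1)
Op 4: gossip N1<->N3 -> N1.N0=(suspect,v1) N1.N1=(alive,v0) N1.N2=(dead,v1) N1.N3=(alive,v0) | N3.N0=(suspect,v1) N3.N1=(alive,v0) N3.N2=(dead,v1) N3.N3=(alive,v0)
Op 5: gossip N3<->N2 -> N3.N0=(suspect,v1) N3.N1=(alive,v0) N3.N2=(dead,v1) N3.N3=(alive,v0) | N2.N0=(suspect,v1) N2.N1=(alive,v0) N2.N2=(dead,v1) N2.N3=(alive,v0)
Op 6: N3 marks N1=dead -> (dead,v1)
Op 7: gossip N0<->N1 -> N0.N0=(suspect,v1) N0.N1=(alive,v0) N0.N2=(dead,v1) N0.N3=(alive,v0) | N1.N0=(suspect,v1) N1.N1=(alive,v0) N1.N2=(dead,v1) N1.N3=(alive,v0)
Op 8: gossip N3<->N0 -> N3.N0=(suspect,v1) N3.N1=(dead,v1) N3.N2=(dead,v1) N3.N3=(alive,v0) | N0.N0=(suspect,v1) N0.N1=(dead,v1) N0.N2=(dead,v1) N0.N3=(alive,v0)
Op 9: gossip N3<->N1 -> N3.N0=(suspect,v1) N3.N1=(dead,v1) N3.N2=(dead,v1) N3.N3=(alive,v0) | N1.N0=(suspect,v1) N1.N1=(dead,v1) N1.N2=(dead,v1) N1.N3=(alive,v0)
Op 10: gossip N3<->N0 -> N3.N0=(suspect,v1) N3.N1=(dead,v1) N3.N2=(dead,v1) N3.N3=(alive,v0) | N0.N0=(suspect,v1) N0.N1=(dead,v1) N0.N2=(dead,v1) N0.N3=(alive,v0)
Op 11: gossip N0<->N2 -> N0.N0=(suspect,v1) N0.N1=(dead,v1) N0.N2=(dead,v1) N0.N3=(alive,v0) | N2.N0=(suspect,v1) N2.N1=(dead,v1) N2.N2=(dead,v1) N2.N3=(alive,v0)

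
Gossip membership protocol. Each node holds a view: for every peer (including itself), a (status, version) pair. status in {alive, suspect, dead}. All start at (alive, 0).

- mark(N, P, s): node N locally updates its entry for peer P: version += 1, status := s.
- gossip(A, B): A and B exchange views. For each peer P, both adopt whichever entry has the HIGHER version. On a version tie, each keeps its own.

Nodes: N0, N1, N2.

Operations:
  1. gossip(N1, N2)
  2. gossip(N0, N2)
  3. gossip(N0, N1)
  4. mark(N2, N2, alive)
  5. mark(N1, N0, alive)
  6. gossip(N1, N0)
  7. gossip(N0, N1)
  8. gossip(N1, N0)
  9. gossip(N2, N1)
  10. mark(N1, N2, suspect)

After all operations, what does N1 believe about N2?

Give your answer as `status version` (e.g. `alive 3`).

Answer: suspect 2

Derivation:
Op 1: gossip N1<->N2 -> N1.N0=(alive,v0) N1.N1=(alive,v0) N1.N2=(alive,v0) | N2.N0=(alive,v0) N2.N1=(alive,v0) N2.N2=(alive,v0)
Op 2: gossip N0<->N2 -> N0.N0=(alive,v0) N0.N1=(alive,v0) N0.N2=(alive,v0) | N2.N0=(alive,v0) N2.N1=(alive,v0) N2.N2=(alive,v0)
Op 3: gossip N0<->N1 -> N0.N0=(alive,v0) N0.N1=(alive,v0) N0.N2=(alive,v0) | N1.N0=(alive,v0) N1.N1=(alive,v0) N1.N2=(alive,v0)
Op 4: N2 marks N2=alive -> (alive,v1)
Op 5: N1 marks N0=alive -> (alive,v1)
Op 6: gossip N1<->N0 -> N1.N0=(alive,v1) N1.N1=(alive,v0) N1.N2=(alive,v0) | N0.N0=(alive,v1) N0.N1=(alive,v0) N0.N2=(alive,v0)
Op 7: gossip N0<->N1 -> N0.N0=(alive,v1) N0.N1=(alive,v0) N0.N2=(alive,v0) | N1.N0=(alive,v1) N1.N1=(alive,v0) N1.N2=(alive,v0)
Op 8: gossip N1<->N0 -> N1.N0=(alive,v1) N1.N1=(alive,v0) N1.N2=(alive,v0) | N0.N0=(alive,v1) N0.N1=(alive,v0) N0.N2=(alive,v0)
Op 9: gossip N2<->N1 -> N2.N0=(alive,v1) N2.N1=(alive,v0) N2.N2=(alive,v1) | N1.N0=(alive,v1) N1.N1=(alive,v0) N1.N2=(alive,v1)
Op 10: N1 marks N2=suspect -> (suspect,v2)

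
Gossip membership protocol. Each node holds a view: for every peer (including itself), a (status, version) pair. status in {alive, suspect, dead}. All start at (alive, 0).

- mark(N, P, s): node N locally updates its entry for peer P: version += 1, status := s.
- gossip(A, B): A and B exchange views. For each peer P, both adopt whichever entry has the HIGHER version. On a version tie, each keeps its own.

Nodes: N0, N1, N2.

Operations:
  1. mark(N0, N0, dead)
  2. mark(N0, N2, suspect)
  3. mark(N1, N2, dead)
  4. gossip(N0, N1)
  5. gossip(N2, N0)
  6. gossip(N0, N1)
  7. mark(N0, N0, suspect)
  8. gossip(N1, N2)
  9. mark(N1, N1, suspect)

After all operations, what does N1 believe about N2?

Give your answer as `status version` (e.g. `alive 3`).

Answer: dead 1

Derivation:
Op 1: N0 marks N0=dead -> (dead,v1)
Op 2: N0 marks N2=suspect -> (suspect,v1)
Op 3: N1 marks N2=dead -> (dead,v1)
Op 4: gossip N0<->N1 -> N0.N0=(dead,v1) N0.N1=(alive,v0) N0.N2=(suspect,v1) | N1.N0=(dead,v1) N1.N1=(alive,v0) N1.N2=(dead,v1)
Op 5: gossip N2<->N0 -> N2.N0=(dead,v1) N2.N1=(alive,v0) N2.N2=(suspect,v1) | N0.N0=(dead,v1) N0.N1=(alive,v0) N0.N2=(suspect,v1)
Op 6: gossip N0<->N1 -> N0.N0=(dead,v1) N0.N1=(alive,v0) N0.N2=(suspect,v1) | N1.N0=(dead,v1) N1.N1=(alive,v0) N1.N2=(dead,v1)
Op 7: N0 marks N0=suspect -> (suspect,v2)
Op 8: gossip N1<->N2 -> N1.N0=(dead,v1) N1.N1=(alive,v0) N1.N2=(dead,v1) | N2.N0=(dead,v1) N2.N1=(alive,v0) N2.N2=(suspect,v1)
Op 9: N1 marks N1=suspect -> (suspect,v1)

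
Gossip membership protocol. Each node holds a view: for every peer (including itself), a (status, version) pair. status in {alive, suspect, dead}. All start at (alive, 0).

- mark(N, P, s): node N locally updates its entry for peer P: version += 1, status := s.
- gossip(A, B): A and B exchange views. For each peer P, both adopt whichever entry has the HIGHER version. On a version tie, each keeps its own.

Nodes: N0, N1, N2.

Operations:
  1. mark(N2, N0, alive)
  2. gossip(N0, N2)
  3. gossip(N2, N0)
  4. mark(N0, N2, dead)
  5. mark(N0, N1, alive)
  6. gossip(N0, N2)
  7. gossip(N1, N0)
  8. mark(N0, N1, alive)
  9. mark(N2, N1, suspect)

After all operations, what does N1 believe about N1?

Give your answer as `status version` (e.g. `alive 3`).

Answer: alive 1

Derivation:
Op 1: N2 marks N0=alive -> (alive,v1)
Op 2: gossip N0<->N2 -> N0.N0=(alive,v1) N0.N1=(alive,v0) N0.N2=(alive,v0) | N2.N0=(alive,v1) N2.N1=(alive,v0) N2.N2=(alive,v0)
Op 3: gossip N2<->N0 -> N2.N0=(alive,v1) N2.N1=(alive,v0) N2.N2=(alive,v0) | N0.N0=(alive,v1) N0.N1=(alive,v0) N0.N2=(alive,v0)
Op 4: N0 marks N2=dead -> (dead,v1)
Op 5: N0 marks N1=alive -> (alive,v1)
Op 6: gossip N0<->N2 -> N0.N0=(alive,v1) N0.N1=(alive,v1) N0.N2=(dead,v1) | N2.N0=(alive,v1) N2.N1=(alive,v1) N2.N2=(dead,v1)
Op 7: gossip N1<->N0 -> N1.N0=(alive,v1) N1.N1=(alive,v1) N1.N2=(dead,v1) | N0.N0=(alive,v1) N0.N1=(alive,v1) N0.N2=(dead,v1)
Op 8: N0 marks N1=alive -> (alive,v2)
Op 9: N2 marks N1=suspect -> (suspect,v2)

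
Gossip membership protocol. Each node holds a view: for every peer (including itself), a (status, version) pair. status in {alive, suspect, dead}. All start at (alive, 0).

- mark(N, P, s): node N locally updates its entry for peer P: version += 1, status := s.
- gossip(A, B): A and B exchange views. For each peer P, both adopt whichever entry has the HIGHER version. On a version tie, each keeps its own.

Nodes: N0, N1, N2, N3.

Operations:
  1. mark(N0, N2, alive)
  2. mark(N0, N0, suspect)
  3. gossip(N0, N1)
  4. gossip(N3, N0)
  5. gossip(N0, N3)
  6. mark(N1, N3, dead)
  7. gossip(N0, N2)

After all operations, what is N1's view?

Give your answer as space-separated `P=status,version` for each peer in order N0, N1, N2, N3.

Answer: N0=suspect,1 N1=alive,0 N2=alive,1 N3=dead,1

Derivation:
Op 1: N0 marks N2=alive -> (alive,v1)
Op 2: N0 marks N0=suspect -> (suspect,v1)
Op 3: gossip N0<->N1 -> N0.N0=(suspect,v1) N0.N1=(alive,v0) N0.N2=(alive,v1) N0.N3=(alive,v0) | N1.N0=(suspect,v1) N1.N1=(alive,v0) N1.N2=(alive,v1) N1.N3=(alive,v0)
Op 4: gossip N3<->N0 -> N3.N0=(suspect,v1) N3.N1=(alive,v0) N3.N2=(alive,v1) N3.N3=(alive,v0) | N0.N0=(suspect,v1) N0.N1=(alive,v0) N0.N2=(alive,v1) N0.N3=(alive,v0)
Op 5: gossip N0<->N3 -> N0.N0=(suspect,v1) N0.N1=(alive,v0) N0.N2=(alive,v1) N0.N3=(alive,v0) | N3.N0=(suspect,v1) N3.N1=(alive,v0) N3.N2=(alive,v1) N3.N3=(alive,v0)
Op 6: N1 marks N3=dead -> (dead,v1)
Op 7: gossip N0<->N2 -> N0.N0=(suspect,v1) N0.N1=(alive,v0) N0.N2=(alive,v1) N0.N3=(alive,v0) | N2.N0=(suspect,v1) N2.N1=(alive,v0) N2.N2=(alive,v1) N2.N3=(alive,v0)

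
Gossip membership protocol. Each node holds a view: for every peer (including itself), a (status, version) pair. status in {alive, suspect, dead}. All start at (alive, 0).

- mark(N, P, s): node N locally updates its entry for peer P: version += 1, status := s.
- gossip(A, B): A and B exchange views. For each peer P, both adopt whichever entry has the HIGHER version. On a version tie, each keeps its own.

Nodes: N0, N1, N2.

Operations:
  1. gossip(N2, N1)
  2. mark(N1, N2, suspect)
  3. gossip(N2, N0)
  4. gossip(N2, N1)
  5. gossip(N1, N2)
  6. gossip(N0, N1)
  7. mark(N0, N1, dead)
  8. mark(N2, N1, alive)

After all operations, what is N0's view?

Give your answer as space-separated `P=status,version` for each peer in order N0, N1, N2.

Answer: N0=alive,0 N1=dead,1 N2=suspect,1

Derivation:
Op 1: gossip N2<->N1 -> N2.N0=(alive,v0) N2.N1=(alive,v0) N2.N2=(alive,v0) | N1.N0=(alive,v0) N1.N1=(alive,v0) N1.N2=(alive,v0)
Op 2: N1 marks N2=suspect -> (suspect,v1)
Op 3: gossip N2<->N0 -> N2.N0=(alive,v0) N2.N1=(alive,v0) N2.N2=(alive,v0) | N0.N0=(alive,v0) N0.N1=(alive,v0) N0.N2=(alive,v0)
Op 4: gossip N2<->N1 -> N2.N0=(alive,v0) N2.N1=(alive,v0) N2.N2=(suspect,v1) | N1.N0=(alive,v0) N1.N1=(alive,v0) N1.N2=(suspect,v1)
Op 5: gossip N1<->N2 -> N1.N0=(alive,v0) N1.N1=(alive,v0) N1.N2=(suspect,v1) | N2.N0=(alive,v0) N2.N1=(alive,v0) N2.N2=(suspect,v1)
Op 6: gossip N0<->N1 -> N0.N0=(alive,v0) N0.N1=(alive,v0) N0.N2=(suspect,v1) | N1.N0=(alive,v0) N1.N1=(alive,v0) N1.N2=(suspect,v1)
Op 7: N0 marks N1=dead -> (dead,v1)
Op 8: N2 marks N1=alive -> (alive,v1)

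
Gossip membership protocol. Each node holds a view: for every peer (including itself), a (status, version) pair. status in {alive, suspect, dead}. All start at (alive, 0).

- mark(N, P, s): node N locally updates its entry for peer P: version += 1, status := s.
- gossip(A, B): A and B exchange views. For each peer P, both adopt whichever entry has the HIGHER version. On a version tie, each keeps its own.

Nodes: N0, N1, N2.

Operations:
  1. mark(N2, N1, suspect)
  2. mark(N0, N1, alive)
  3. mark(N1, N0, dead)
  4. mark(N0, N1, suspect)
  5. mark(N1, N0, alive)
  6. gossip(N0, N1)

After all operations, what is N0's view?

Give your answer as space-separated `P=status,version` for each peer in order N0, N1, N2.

Answer: N0=alive,2 N1=suspect,2 N2=alive,0

Derivation:
Op 1: N2 marks N1=suspect -> (suspect,v1)
Op 2: N0 marks N1=alive -> (alive,v1)
Op 3: N1 marks N0=dead -> (dead,v1)
Op 4: N0 marks N1=suspect -> (suspect,v2)
Op 5: N1 marks N0=alive -> (alive,v2)
Op 6: gossip N0<->N1 -> N0.N0=(alive,v2) N0.N1=(suspect,v2) N0.N2=(alive,v0) | N1.N0=(alive,v2) N1.N1=(suspect,v2) N1.N2=(alive,v0)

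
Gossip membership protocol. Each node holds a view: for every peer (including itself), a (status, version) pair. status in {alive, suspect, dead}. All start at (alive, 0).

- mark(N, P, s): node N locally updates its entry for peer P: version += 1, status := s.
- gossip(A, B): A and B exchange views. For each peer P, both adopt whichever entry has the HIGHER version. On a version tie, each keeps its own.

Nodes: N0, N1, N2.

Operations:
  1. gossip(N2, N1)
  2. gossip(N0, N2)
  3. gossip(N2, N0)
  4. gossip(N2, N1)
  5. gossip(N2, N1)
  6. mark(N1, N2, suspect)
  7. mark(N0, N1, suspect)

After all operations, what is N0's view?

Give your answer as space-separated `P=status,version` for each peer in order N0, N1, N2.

Answer: N0=alive,0 N1=suspect,1 N2=alive,0

Derivation:
Op 1: gossip N2<->N1 -> N2.N0=(alive,v0) N2.N1=(alive,v0) N2.N2=(alive,v0) | N1.N0=(alive,v0) N1.N1=(alive,v0) N1.N2=(alive,v0)
Op 2: gossip N0<->N2 -> N0.N0=(alive,v0) N0.N1=(alive,v0) N0.N2=(alive,v0) | N2.N0=(alive,v0) N2.N1=(alive,v0) N2.N2=(alive,v0)
Op 3: gossip N2<->N0 -> N2.N0=(alive,v0) N2.N1=(alive,v0) N2.N2=(alive,v0) | N0.N0=(alive,v0) N0.N1=(alive,v0) N0.N2=(alive,v0)
Op 4: gossip N2<->N1 -> N2.N0=(alive,v0) N2.N1=(alive,v0) N2.N2=(alive,v0) | N1.N0=(alive,v0) N1.N1=(alive,v0) N1.N2=(alive,v0)
Op 5: gossip N2<->N1 -> N2.N0=(alive,v0) N2.N1=(alive,v0) N2.N2=(alive,v0) | N1.N0=(alive,v0) N1.N1=(alive,v0) N1.N2=(alive,v0)
Op 6: N1 marks N2=suspect -> (suspect,v1)
Op 7: N0 marks N1=suspect -> (suspect,v1)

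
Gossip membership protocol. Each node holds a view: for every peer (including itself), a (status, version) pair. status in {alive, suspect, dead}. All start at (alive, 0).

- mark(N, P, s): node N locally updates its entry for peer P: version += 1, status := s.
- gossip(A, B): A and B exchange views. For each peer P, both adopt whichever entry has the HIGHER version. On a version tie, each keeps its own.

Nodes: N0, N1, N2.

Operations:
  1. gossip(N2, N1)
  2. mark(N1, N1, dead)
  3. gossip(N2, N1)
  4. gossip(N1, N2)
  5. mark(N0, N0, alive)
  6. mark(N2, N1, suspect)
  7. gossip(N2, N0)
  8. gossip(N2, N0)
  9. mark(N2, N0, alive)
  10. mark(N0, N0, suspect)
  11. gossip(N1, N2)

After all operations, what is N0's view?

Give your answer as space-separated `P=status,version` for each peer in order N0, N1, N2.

Op 1: gossip N2<->N1 -> N2.N0=(alive,v0) N2.N1=(alive,v0) N2.N2=(alive,v0) | N1.N0=(alive,v0) N1.N1=(alive,v0) N1.N2=(alive,v0)
Op 2: N1 marks N1=dead -> (dead,v1)
Op 3: gossip N2<->N1 -> N2.N0=(alive,v0) N2.N1=(dead,v1) N2.N2=(alive,v0) | N1.N0=(alive,v0) N1.N1=(dead,v1) N1.N2=(alive,v0)
Op 4: gossip N1<->N2 -> N1.N0=(alive,v0) N1.N1=(dead,v1) N1.N2=(alive,v0) | N2.N0=(alive,v0) N2.N1=(dead,v1) N2.N2=(alive,v0)
Op 5: N0 marks N0=alive -> (alive,v1)
Op 6: N2 marks N1=suspect -> (suspect,v2)
Op 7: gossip N2<->N0 -> N2.N0=(alive,v1) N2.N1=(suspect,v2) N2.N2=(alive,v0) | N0.N0=(alive,v1) N0.N1=(suspect,v2) N0.N2=(alive,v0)
Op 8: gossip N2<->N0 -> N2.N0=(alive,v1) N2.N1=(suspect,v2) N2.N2=(alive,v0) | N0.N0=(alive,v1) N0.N1=(suspect,v2) N0.N2=(alive,v0)
Op 9: N2 marks N0=alive -> (alive,v2)
Op 10: N0 marks N0=suspect -> (suspect,v2)
Op 11: gossip N1<->N2 -> N1.N0=(alive,v2) N1.N1=(suspect,v2) N1.N2=(alive,v0) | N2.N0=(alive,v2) N2.N1=(suspect,v2) N2.N2=(alive,v0)

Answer: N0=suspect,2 N1=suspect,2 N2=alive,0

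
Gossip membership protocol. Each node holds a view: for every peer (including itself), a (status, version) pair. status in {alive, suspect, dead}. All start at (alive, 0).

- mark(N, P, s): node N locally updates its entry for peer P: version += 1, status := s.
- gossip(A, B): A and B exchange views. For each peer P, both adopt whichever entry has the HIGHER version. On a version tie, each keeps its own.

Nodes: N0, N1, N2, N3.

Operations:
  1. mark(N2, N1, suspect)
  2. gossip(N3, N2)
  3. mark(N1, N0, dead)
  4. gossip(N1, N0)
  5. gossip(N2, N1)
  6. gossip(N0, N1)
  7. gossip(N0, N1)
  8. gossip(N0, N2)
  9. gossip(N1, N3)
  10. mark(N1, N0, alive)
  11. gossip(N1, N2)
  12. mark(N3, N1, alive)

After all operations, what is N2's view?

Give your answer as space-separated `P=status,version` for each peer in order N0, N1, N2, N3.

Op 1: N2 marks N1=suspect -> (suspect,v1)
Op 2: gossip N3<->N2 -> N3.N0=(alive,v0) N3.N1=(suspect,v1) N3.N2=(alive,v0) N3.N3=(alive,v0) | N2.N0=(alive,v0) N2.N1=(suspect,v1) N2.N2=(alive,v0) N2.N3=(alive,v0)
Op 3: N1 marks N0=dead -> (dead,v1)
Op 4: gossip N1<->N0 -> N1.N0=(dead,v1) N1.N1=(alive,v0) N1.N2=(alive,v0) N1.N3=(alive,v0) | N0.N0=(dead,v1) N0.N1=(alive,v0) N0.N2=(alive,v0) N0.N3=(alive,v0)
Op 5: gossip N2<->N1 -> N2.N0=(dead,v1) N2.N1=(suspect,v1) N2.N2=(alive,v0) N2.N3=(alive,v0) | N1.N0=(dead,v1) N1.N1=(suspect,v1) N1.N2=(alive,v0) N1.N3=(alive,v0)
Op 6: gossip N0<->N1 -> N0.N0=(dead,v1) N0.N1=(suspect,v1) N0.N2=(alive,v0) N0.N3=(alive,v0) | N1.N0=(dead,v1) N1.N1=(suspect,v1) N1.N2=(alive,v0) N1.N3=(alive,v0)
Op 7: gossip N0<->N1 -> N0.N0=(dead,v1) N0.N1=(suspect,v1) N0.N2=(alive,v0) N0.N3=(alive,v0) | N1.N0=(dead,v1) N1.N1=(suspect,v1) N1.N2=(alive,v0) N1.N3=(alive,v0)
Op 8: gossip N0<->N2 -> N0.N0=(dead,v1) N0.N1=(suspect,v1) N0.N2=(alive,v0) N0.N3=(alive,v0) | N2.N0=(dead,v1) N2.N1=(suspect,v1) N2.N2=(alive,v0) N2.N3=(alive,v0)
Op 9: gossip N1<->N3 -> N1.N0=(dead,v1) N1.N1=(suspect,v1) N1.N2=(alive,v0) N1.N3=(alive,v0) | N3.N0=(dead,v1) N3.N1=(suspect,v1) N3.N2=(alive,v0) N3.N3=(alive,v0)
Op 10: N1 marks N0=alive -> (alive,v2)
Op 11: gossip N1<->N2 -> N1.N0=(alive,v2) N1.N1=(suspect,v1) N1.N2=(alive,v0) N1.N3=(alive,v0) | N2.N0=(alive,v2) N2.N1=(suspect,v1) N2.N2=(alive,v0) N2.N3=(alive,v0)
Op 12: N3 marks N1=alive -> (alive,v2)

Answer: N0=alive,2 N1=suspect,1 N2=alive,0 N3=alive,0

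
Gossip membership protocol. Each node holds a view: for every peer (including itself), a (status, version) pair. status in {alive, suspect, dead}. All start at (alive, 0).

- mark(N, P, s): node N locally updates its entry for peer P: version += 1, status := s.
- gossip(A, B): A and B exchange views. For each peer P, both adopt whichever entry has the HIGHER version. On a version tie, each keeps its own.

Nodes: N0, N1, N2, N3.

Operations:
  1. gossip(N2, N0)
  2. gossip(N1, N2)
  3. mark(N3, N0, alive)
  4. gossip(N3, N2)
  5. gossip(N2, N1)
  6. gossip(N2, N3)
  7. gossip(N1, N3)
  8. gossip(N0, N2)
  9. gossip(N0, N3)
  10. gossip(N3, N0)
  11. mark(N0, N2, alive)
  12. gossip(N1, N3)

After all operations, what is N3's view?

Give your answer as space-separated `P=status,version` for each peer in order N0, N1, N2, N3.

Answer: N0=alive,1 N1=alive,0 N2=alive,0 N3=alive,0

Derivation:
Op 1: gossip N2<->N0 -> N2.N0=(alive,v0) N2.N1=(alive,v0) N2.N2=(alive,v0) N2.N3=(alive,v0) | N0.N0=(alive,v0) N0.N1=(alive,v0) N0.N2=(alive,v0) N0.N3=(alive,v0)
Op 2: gossip N1<->N2 -> N1.N0=(alive,v0) N1.N1=(alive,v0) N1.N2=(alive,v0) N1.N3=(alive,v0) | N2.N0=(alive,v0) N2.N1=(alive,v0) N2.N2=(alive,v0) N2.N3=(alive,v0)
Op 3: N3 marks N0=alive -> (alive,v1)
Op 4: gossip N3<->N2 -> N3.N0=(alive,v1) N3.N1=(alive,v0) N3.N2=(alive,v0) N3.N3=(alive,v0) | N2.N0=(alive,v1) N2.N1=(alive,v0) N2.N2=(alive,v0) N2.N3=(alive,v0)
Op 5: gossip N2<->N1 -> N2.N0=(alive,v1) N2.N1=(alive,v0) N2.N2=(alive,v0) N2.N3=(alive,v0) | N1.N0=(alive,v1) N1.N1=(alive,v0) N1.N2=(alive,v0) N1.N3=(alive,v0)
Op 6: gossip N2<->N3 -> N2.N0=(alive,v1) N2.N1=(alive,v0) N2.N2=(alive,v0) N2.N3=(alive,v0) | N3.N0=(alive,v1) N3.N1=(alive,v0) N3.N2=(alive,v0) N3.N3=(alive,v0)
Op 7: gossip N1<->N3 -> N1.N0=(alive,v1) N1.N1=(alive,v0) N1.N2=(alive,v0) N1.N3=(alive,v0) | N3.N0=(alive,v1) N3.N1=(alive,v0) N3.N2=(alive,v0) N3.N3=(alive,v0)
Op 8: gossip N0<->N2 -> N0.N0=(alive,v1) N0.N1=(alive,v0) N0.N2=(alive,v0) N0.N3=(alive,v0) | N2.N0=(alive,v1) N2.N1=(alive,v0) N2.N2=(alive,v0) N2.N3=(alive,v0)
Op 9: gossip N0<->N3 -> N0.N0=(alive,v1) N0.N1=(alive,v0) N0.N2=(alive,v0) N0.N3=(alive,v0) | N3.N0=(alive,v1) N3.N1=(alive,v0) N3.N2=(alive,v0) N3.N3=(alive,v0)
Op 10: gossip N3<->N0 -> N3.N0=(alive,v1) N3.N1=(alive,v0) N3.N2=(alive,v0) N3.N3=(alive,v0) | N0.N0=(alive,v1) N0.N1=(alive,v0) N0.N2=(alive,v0) N0.N3=(alive,v0)
Op 11: N0 marks N2=alive -> (alive,v1)
Op 12: gossip N1<->N3 -> N1.N0=(alive,v1) N1.N1=(alive,v0) N1.N2=(alive,v0) N1.N3=(alive,v0) | N3.N0=(alive,v1) N3.N1=(alive,v0) N3.N2=(alive,v0) N3.N3=(alive,v0)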